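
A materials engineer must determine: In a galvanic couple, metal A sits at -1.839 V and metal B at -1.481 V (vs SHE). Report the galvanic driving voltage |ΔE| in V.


Driving voltage is the absolute potential difference.
|ΔE| = |-1.839 − (-1.481)| = 0.358 V

0.358 V


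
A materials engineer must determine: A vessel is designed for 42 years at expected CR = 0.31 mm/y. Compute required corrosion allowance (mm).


Corrosion allowance = CR × design life
CA = 0.31 * 42 = 13.02 mm

13.02 mm


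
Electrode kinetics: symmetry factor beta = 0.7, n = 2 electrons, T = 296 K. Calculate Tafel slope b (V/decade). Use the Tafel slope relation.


Apply the Tafel slope relation: b = 2.303*R*T/(beta*n*F)
Numerator: 2.303 * 8.314 * 296 = 5667.55
Denominator: 0.7 * 2 * 96485 = 135079.0
b = 5667.55 / 135079.0 = 0.042 V/decade

0.042 V/decade


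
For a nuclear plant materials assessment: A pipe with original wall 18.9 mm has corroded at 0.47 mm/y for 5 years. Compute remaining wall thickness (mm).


Remaining wall = original − CR × time
t = 18.9 − 0.47*5 = 18.9 − 2.35 = 16.55 mm

16.55 mm


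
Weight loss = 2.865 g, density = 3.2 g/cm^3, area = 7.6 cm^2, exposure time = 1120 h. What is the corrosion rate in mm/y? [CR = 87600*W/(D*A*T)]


Apply the mm/y weight-loss relation: CR = 87600 * W / (D * A * T)
Numerator: 87600 * 2.865 = 250974.0
Denominator: 3.2 * 7.6 * 1120 = 27238.4
CR = 250974.0 / 27238.4 = 9.21398 mm/y

9.21398 mm/y


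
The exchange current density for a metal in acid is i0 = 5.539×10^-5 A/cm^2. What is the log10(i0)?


i0 = 5.539×10^-5 A/cm^2
log10(i0) = -4.257

-4.257


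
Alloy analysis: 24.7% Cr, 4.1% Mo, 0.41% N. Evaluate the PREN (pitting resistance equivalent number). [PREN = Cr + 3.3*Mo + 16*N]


Apply the PREN formula: PREN = Cr + 3.3*Mo + 16*N
PREN = 24.7 + 3.3*4.1 + 16*0.41
PREN = 24.7 + 13.53 + 6.56 = 44.79

44.79


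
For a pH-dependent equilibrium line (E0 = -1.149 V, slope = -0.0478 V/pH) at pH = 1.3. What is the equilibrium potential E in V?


Apply the Pourbaix line equation: E = E0 + slope*pH
E = -1.149 + (-0.0478)*1.3 = -1.149 + (-0.06214) = -1.21114 V
Rounded to 4 decimal places: E = -1.2111 V

-1.2111 V


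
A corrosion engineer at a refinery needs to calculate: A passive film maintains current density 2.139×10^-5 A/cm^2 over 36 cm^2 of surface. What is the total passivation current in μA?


I = i_pass * A, then convert A → μA (×10^6)
I = 2.139×10^-5 * 36 * 10^6 = 770.04 μA

770.04 μA


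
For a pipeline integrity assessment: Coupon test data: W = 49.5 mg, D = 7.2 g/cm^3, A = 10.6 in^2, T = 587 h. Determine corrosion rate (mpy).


Apply the mpy weight-loss relation: CR = 534 * W / (D * A * T)
Numerator: 534 * 49.5 = 26433.0
Denominator: 7.2 * 10.6 * 587 = 44799.84
CR = 26433.0 / 44799.84 = 0.59002 mpy

0.59002 mpy


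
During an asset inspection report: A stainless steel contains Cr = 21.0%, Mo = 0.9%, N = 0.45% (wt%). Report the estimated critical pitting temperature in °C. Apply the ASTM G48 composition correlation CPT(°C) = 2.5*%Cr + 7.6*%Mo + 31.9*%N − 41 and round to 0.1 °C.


Apply the ASTM G48 empirical CPT estimate: CPT(°C) = 2.5*%Cr + 7.6*%Mo + 31.9*%N − 41
2.5*21.0 = 52.5; 7.6*0.9 = 6.84; 31.9*0.45 = 14.355
CPT = 52.5 + 6.84 + 14.355 − 41 = 32.695 °C
Rounded to 0.1 °C: CPT ≈ 32.7 °C

32.7 °C


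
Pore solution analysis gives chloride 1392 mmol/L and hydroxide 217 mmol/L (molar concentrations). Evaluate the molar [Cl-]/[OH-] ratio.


Threshold parameter = [Cl-] / [OH-] (molar basis; both in mmol/L, so units cancel)
Ratio = 1392 / 217 = 6.41

6.41


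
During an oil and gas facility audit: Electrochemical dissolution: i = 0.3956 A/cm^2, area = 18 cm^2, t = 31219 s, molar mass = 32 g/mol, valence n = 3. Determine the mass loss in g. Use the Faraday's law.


Apply Faraday's law: m = i*A*t*M / (n*F)
Total charge passed Q = i*A*t = 0.3956*18*31219 = 222304.2552 C
m = Q*M/(n*F) = 222304.2552*32/(3*96485) = 24.57631 g

24.57631 g


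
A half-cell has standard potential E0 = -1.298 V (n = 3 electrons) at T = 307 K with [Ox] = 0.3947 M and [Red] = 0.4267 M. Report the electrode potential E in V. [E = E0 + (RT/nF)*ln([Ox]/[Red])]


Apply the Nernst equation: E = E0 + (RT/nF)*ln([Ox]/[Red])
Step 1: RT/nF = 8.314*307/(3*96485) = 0.00881794 V
Step 2: [Ox]/[Red] = 0.3947/0.4267 = 0.925006
Step 3: ln(0.925006) = -0.077955
Step 4: correction = 0.00881794 * -0.077955 = -0.001 V
E = -1.298 + -0.001 = -1.299 V

-1.299 V


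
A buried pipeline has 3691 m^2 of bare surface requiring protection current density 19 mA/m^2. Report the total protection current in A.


I = area * current density, then convert mA → A (÷1000)
I = 3691 * 19 / 1000 = 70.13 A

70.13 A


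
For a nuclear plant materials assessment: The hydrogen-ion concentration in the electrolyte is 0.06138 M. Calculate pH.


pH = −log10[H+]
pH = −log10(0.06138) = 1.21

1.21


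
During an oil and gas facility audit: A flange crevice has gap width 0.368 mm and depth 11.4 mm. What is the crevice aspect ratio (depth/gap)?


Aspect ratio = depth / gap
Ratio = 11.4 / 0.368 = 31.0

31.0


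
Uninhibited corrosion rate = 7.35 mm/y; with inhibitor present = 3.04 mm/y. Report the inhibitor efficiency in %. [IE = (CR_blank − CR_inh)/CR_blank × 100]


Apply the inhibitor-efficiency definition: IE = (CR_blank − CR_inh)/CR_blank × 100
IE = (7.35 − 3.04) / 7.35 × 100
IE = 4.31 / 7.35 × 100 = 58.6 %

58.6 %


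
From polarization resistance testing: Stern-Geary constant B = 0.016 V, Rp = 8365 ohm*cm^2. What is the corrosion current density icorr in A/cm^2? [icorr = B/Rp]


Apply the Stern-Geary relation: icorr = B / Rp
icorr = 0.016 / 8365 = 1.913×10^-6 A/cm^2

1.913×10^-6 A/cm^2


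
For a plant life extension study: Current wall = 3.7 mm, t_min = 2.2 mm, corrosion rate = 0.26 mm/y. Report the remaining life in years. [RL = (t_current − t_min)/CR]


Apply the remaining-life relation: RL = (t_current − t_min) / CR
RL = (3.7 − 2.2) / 0.26 = 1.5 / 0.26 = 5.8 years

5.8 years


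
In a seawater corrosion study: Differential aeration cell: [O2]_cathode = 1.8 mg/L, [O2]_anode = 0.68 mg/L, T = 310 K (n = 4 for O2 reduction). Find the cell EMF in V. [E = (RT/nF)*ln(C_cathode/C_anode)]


Apply the Nernst concentration-cell relation: E = (RT/nF)*ln(C_cathode/C_anode)
RT/nF = 8.314*310/(4*96485) = 0.00667808 V
ln(1.8/0.68) = 0.97345
E = 0.00667808 * 0.97345 = 0.0065 V

0.0065 V


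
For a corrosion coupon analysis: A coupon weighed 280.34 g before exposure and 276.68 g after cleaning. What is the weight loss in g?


Weight loss = initial − final
WL = 280.34 − 276.68 = 3.66 g

3.66 g


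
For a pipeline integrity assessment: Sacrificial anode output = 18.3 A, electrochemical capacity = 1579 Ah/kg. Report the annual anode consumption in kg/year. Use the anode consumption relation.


Annual consumption = current * hours per year / capacity
Rate = 18.3 * 8760 / 1579 = 101.5 kg/year

101.5 kg/year


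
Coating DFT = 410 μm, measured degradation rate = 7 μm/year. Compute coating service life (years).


Service life = thickness / degradation rate
Life = 410 / 7 = 58.6 years

58.6 years


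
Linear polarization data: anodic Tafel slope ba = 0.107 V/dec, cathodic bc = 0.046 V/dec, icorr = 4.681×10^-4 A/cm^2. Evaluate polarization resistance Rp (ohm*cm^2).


Apply the Stern-Geary equation: Rp = ba*bc / (2.303*icorr*(ba+bc))
ba*bc = 0.107*0.046 = 0.004922
ba+bc = 0.153; 2.303*icorr*(ba+bc) = 2.303*4.681×10^-4*0.153 = 1.6493925×10^-4
Rp = 0.004922 / 1.6493925×10^-4 = 29.84 ohm*cm^2

29.84 ohm*cm^2


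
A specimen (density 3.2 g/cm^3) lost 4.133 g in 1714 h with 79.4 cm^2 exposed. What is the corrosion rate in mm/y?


Apply the mm/y weight-loss relation: CR = 87600 * W / (D * A * T)
Numerator: 87600 * 4.133 = 362050.8
Denominator: 3.2 * 79.4 * 1714 = 435493.12
CR = 362050.8 / 435493.12 = 0.83136 mm/y

0.83136 mm/y


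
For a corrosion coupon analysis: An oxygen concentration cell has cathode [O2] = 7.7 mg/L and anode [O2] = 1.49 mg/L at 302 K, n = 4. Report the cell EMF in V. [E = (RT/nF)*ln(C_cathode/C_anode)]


Apply the Nernst concentration-cell relation: E = (RT/nF)*ln(C_cathode/C_anode)
RT/nF = 8.314*302/(4*96485) = 0.00650575 V
ln(7.7/1.49) = 1.64244
E = 0.00650575 * 1.64244 = 0.01069 V

0.01069 V


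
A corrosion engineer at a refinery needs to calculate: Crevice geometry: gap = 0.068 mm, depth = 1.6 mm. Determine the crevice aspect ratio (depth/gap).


Aspect ratio = depth / gap
Ratio = 1.6 / 0.068 = 23.5

23.5


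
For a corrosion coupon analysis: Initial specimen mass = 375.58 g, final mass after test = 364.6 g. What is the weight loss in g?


Weight loss = initial − final
WL = 375.58 − 364.6 = 10.98 g

10.98 g


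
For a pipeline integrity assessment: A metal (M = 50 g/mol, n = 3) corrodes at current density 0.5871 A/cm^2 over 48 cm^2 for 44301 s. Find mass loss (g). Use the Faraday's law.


Apply Faraday's law: m = i*A*t*M / (n*F)
Total charge passed Q = i*A*t = 0.5871*48*44301 = 1248437.6208 C
m = Q*M/(n*F) = 1248437.6208*50/(3*96485) = 215.65314 g

215.65314 g


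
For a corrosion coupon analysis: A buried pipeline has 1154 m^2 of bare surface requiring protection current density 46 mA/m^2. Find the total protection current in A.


I = area * current density, then convert mA → A (÷1000)
I = 1154 * 46 / 1000 = 53.08 A

53.08 A


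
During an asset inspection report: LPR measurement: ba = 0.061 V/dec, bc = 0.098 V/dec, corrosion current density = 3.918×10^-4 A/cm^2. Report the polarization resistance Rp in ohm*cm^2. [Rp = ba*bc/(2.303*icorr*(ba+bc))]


Apply the Stern-Geary equation: Rp = ba*bc / (2.303*icorr*(ba+bc))
ba*bc = 0.061*0.098 = 0.005978
ba+bc = 0.159; 2.303*icorr*(ba+bc) = 2.303*3.918×10^-4*0.159 = 1.4346815×10^-4
Rp = 0.005978 / 1.4346815×10^-4 = 41.67 ohm*cm^2

41.67 ohm*cm^2


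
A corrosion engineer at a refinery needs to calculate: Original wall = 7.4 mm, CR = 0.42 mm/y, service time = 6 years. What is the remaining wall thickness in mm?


Remaining wall = original − CR × time
t = 7.4 − 0.42*6 = 7.4 − 2.52 = 4.88 mm

4.88 mm


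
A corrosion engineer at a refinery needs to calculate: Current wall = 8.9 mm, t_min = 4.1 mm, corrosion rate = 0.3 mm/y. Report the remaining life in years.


Apply the remaining-life relation: RL = (t_current − t_min) / CR
RL = (8.9 − 4.1) / 0.3 = 4.8 / 0.3 = 16.0 years

16.0 years


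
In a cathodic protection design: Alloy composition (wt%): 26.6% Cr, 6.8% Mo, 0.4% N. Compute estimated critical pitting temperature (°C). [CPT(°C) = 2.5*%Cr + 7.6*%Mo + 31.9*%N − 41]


Apply the ASTM G48 empirical CPT estimate: CPT(°C) = 2.5*%Cr + 7.6*%Mo + 31.9*%N − 41
2.5*26.6 = 66.5; 7.6*6.8 = 51.68; 31.9*0.4 = 12.76
CPT = 66.5 + 51.68 + 12.76 − 41 = 89.94 °C
Rounded to 0.1 °C: CPT ≈ 89.9 °C

89.9 °C


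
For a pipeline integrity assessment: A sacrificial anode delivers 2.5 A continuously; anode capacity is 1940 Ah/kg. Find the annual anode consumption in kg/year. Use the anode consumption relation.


Annual consumption = current * hours per year / capacity
Rate = 2.5 * 8760 / 1940 = 11.3 kg/year

11.3 kg/year


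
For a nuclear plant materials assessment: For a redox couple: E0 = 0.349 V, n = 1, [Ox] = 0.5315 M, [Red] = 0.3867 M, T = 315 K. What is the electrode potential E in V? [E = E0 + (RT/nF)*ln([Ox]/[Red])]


Apply the Nernst equation: E = E0 + (RT/nF)*ln([Ox]/[Red])
Step 1: RT/nF = 8.314*315/(1*96485) = 0.02714318 V
Step 2: [Ox]/[Red] = 0.5315/0.3867 = 1.37445
Step 3: ln(1.37445) = 0.318054
Step 4: correction = 0.02714318 * 0.318054 = 0.0086 V
E = 0.349 + 0.0086 = 0.3576 V

0.3576 V


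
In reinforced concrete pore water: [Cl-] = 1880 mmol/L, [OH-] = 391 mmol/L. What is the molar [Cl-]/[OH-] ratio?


Threshold parameter = [Cl-] / [OH-] (molar basis; both in mmol/L, so units cancel)
Ratio = 1880 / 391 = 4.81

4.81


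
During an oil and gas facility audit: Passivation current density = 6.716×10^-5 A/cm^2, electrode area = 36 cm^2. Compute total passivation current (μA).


I = i_pass * A, then convert A → μA (×10^6)
I = 6.716×10^-5 * 36 * 10^6 = 2417.76 μA

2417.76 μA


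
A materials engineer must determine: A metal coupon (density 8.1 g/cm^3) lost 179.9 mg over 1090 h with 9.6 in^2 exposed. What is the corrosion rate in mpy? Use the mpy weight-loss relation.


Apply the mpy weight-loss relation: CR = 534 * W / (D * A * T)
Numerator: 534 * 179.9 = 96066.6
Denominator: 8.1 * 9.6 * 1090 = 84758.4
CR = 96066.6 / 84758.4 = 1.1334 mpy

1.1334 mpy


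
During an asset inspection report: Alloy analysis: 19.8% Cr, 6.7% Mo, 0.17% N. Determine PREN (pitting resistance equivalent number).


Apply the PREN formula: PREN = Cr + 3.3*Mo + 16*N
PREN = 19.8 + 3.3*6.7 + 16*0.17
PREN = 19.8 + 22.11 + 2.72 = 44.63

44.63


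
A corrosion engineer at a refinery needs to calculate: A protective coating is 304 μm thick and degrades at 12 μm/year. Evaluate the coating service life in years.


Service life = thickness / degradation rate
Life = 304 / 12 = 25.3 years

25.3 years


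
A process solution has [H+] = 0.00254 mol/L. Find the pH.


pH = −log10[H+]
pH = −log10(0.00254) = 2.6

2.6


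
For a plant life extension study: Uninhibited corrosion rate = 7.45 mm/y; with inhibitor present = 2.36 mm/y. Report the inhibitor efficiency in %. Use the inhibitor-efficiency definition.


Apply the inhibitor-efficiency definition: IE = (CR_blank − CR_inh)/CR_blank × 100
IE = (7.45 − 2.36) / 7.45 × 100
IE = 5.09 / 7.45 × 100 = 68.3 %

68.3 %


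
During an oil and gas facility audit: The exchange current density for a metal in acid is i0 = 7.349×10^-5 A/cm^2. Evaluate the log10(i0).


i0 = 7.349×10^-5 A/cm^2
log10(i0) = -4.134

-4.134


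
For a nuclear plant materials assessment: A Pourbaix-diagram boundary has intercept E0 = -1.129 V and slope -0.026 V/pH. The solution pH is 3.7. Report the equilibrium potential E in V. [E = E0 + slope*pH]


Apply the Pourbaix line equation: E = E0 + slope*pH
E = -1.129 + (-0.026)*3.7 = -1.129 + (-0.0962) = -1.2252 V
Rounded to 4 decimal places: E = -1.2252 V

-1.2252 V


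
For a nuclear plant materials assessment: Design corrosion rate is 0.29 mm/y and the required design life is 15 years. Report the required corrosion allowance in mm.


Corrosion allowance = CR × design life
CA = 0.29 * 15 = 4.35 mm

4.35 mm


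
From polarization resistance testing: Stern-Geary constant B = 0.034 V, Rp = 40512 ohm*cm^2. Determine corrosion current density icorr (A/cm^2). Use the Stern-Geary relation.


Apply the Stern-Geary relation: icorr = B / Rp
icorr = 0.034 / 40512 = 8.393×10^-7 A/cm^2

8.393×10^-7 A/cm^2


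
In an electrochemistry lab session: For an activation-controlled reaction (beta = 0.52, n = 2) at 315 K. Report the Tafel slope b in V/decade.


Apply the Tafel slope relation: b = 2.303*R*T/(beta*n*F)
Numerator: 2.303 * 8.314 * 315 = 6031.35
Denominator: 0.52 * 2 * 96485 = 100344.4
b = 6031.35 / 100344.4 = 0.0601 V/decade

0.0601 V/decade


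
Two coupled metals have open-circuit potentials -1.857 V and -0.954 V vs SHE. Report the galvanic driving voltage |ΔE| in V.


Driving voltage is the absolute potential difference.
|ΔE| = |-1.857 − (-0.954)| = 0.903 V

0.903 V


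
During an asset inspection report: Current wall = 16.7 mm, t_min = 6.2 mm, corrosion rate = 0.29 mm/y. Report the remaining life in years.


Apply the remaining-life relation: RL = (t_current − t_min) / CR
RL = (16.7 − 6.2) / 0.29 = 10.5 / 0.29 = 36.2 years

36.2 years


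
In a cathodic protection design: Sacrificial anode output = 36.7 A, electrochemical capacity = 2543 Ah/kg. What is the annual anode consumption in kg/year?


Annual consumption = current * hours per year / capacity
Rate = 36.7 * 8760 / 2543 = 126.4 kg/year

126.4 kg/year


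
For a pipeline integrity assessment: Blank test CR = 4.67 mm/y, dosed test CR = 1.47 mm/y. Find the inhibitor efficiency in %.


Apply the inhibitor-efficiency definition: IE = (CR_blank − CR_inh)/CR_blank × 100
IE = (4.67 − 1.47) / 4.67 × 100
IE = 3.2 / 4.67 × 100 = 68.5 %

68.5 %


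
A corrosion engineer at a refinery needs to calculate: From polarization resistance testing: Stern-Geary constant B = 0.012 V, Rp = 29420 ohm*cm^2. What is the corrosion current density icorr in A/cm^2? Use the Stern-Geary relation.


Apply the Stern-Geary relation: icorr = B / Rp
icorr = 0.012 / 29420 = 4.079×10^-7 A/cm^2

4.079×10^-7 A/cm^2


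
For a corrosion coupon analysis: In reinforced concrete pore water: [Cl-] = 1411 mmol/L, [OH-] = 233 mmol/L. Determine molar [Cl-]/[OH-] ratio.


Threshold parameter = [Cl-] / [OH-] (molar basis; both in mmol/L, so units cancel)
Ratio = 1411 / 233 = 6.06

6.06


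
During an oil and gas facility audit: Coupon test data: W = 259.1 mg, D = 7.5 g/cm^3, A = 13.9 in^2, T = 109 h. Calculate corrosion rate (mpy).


Apply the mpy weight-loss relation: CR = 534 * W / (D * A * T)
Numerator: 534 * 259.1 = 138359.4
Denominator: 7.5 * 13.9 * 109 = 11363.25
CR = 138359.4 / 11363.25 = 12.17604 mpy

12.17604 mpy


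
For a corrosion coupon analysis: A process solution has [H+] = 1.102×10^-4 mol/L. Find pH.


pH = −log10[H+]
pH = −log10(1.102×10^-4) = 3.96

3.96


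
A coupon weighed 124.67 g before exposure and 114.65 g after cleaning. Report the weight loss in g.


Weight loss = initial − final
WL = 124.67 − 114.65 = 10.02 g

10.02 g


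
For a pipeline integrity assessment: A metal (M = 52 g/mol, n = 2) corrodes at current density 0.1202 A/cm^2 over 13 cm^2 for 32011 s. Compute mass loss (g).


Apply Faraday's law: m = i*A*t*M / (n*F)
Total charge passed Q = i*A*t = 0.1202*13*32011 = 50020.3886 C
m = Q*M/(n*F) = 50020.3886*52/(2*96485) = 13.4791 g

13.4791 g


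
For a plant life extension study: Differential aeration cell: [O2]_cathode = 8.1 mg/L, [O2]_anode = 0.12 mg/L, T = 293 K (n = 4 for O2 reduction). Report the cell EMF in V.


Apply the Nernst concentration-cell relation: E = (RT/nF)*ln(C_cathode/C_anode)
RT/nF = 8.314*293/(4*96485) = 0.00631187 V
ln(8.1/0.12) = 4.21213
E = 0.00631187 * 4.21213 = 0.02659 V

0.02659 V


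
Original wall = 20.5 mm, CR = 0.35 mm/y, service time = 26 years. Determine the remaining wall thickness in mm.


Remaining wall = original − CR × time
t = 20.5 − 0.35*26 = 20.5 − 9.1 = 11.4 mm

11.4 mm


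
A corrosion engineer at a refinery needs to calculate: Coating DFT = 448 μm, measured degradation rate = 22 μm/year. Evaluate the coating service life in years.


Service life = thickness / degradation rate
Life = 448 / 22 = 20.4 years

20.4 years


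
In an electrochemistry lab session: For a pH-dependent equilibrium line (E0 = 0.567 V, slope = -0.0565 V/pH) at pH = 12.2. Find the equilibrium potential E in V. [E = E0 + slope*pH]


Apply the Pourbaix line equation: E = E0 + slope*pH
E = 0.567 + (-0.0565)*12.2 = 0.567 + (-0.6893) = -0.1223 V
Rounded to 3 decimal places: E = -0.122 V

-0.122 V


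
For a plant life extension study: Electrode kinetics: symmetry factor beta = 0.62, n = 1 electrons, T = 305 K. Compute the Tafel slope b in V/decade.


Apply the Tafel slope relation: b = 2.303*R*T/(beta*n*F)
Numerator: 2.303 * 8.314 * 305 = 5839.88
Denominator: 0.62 * 1 * 96485 = 59820.7
b = 5839.88 / 59820.7 = 0.098 V/decade

0.098 V/decade


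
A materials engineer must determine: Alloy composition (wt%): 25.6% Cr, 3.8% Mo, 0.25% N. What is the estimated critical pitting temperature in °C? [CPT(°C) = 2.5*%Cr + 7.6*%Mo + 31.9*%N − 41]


Apply the ASTM G48 empirical CPT estimate: CPT(°C) = 2.5*%Cr + 7.6*%Mo + 31.9*%N − 41
2.5*25.6 = 64; 7.6*3.8 = 28.88; 31.9*0.25 = 7.975
CPT = 64 + 28.88 + 7.975 − 41 = 59.855 °C
Rounded to 0.1 °C: CPT ≈ 59.9 °C

59.9 °C


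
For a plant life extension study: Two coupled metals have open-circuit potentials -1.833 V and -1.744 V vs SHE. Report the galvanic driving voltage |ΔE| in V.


Driving voltage is the absolute potential difference.
|ΔE| = |-1.833 − (-1.744)| = 0.089 V

0.089 V


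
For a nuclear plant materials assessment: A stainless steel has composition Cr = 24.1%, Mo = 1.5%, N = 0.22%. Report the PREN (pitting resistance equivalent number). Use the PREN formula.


Apply the PREN formula: PREN = Cr + 3.3*Mo + 16*N
PREN = 24.1 + 3.3*1.5 + 16*0.22
PREN = 24.1 + 4.95 + 3.52 = 32.57

32.57


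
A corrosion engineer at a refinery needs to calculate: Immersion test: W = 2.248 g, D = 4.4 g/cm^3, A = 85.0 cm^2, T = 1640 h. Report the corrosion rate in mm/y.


Apply the mm/y weight-loss relation: CR = 87600 * W / (D * A * T)
Numerator: 87600 * 2.248 = 196924.8
Denominator: 4.4 * 85.0 * 1640 = 613360.0
CR = 196924.8 / 613360.0 = 0.321059 mm/y

0.321059 mm/y


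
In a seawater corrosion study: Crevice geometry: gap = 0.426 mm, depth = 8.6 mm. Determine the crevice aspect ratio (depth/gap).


Aspect ratio = depth / gap
Ratio = 8.6 / 0.426 = 20.2

20.2


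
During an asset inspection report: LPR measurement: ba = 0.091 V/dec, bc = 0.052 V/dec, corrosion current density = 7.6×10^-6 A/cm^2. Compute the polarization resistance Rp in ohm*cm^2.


Apply the Stern-Geary equation: Rp = ba*bc / (2.303*icorr*(ba+bc))
ba*bc = 0.091*0.052 = 0.004732
ba+bc = 0.143; 2.303*icorr*(ba+bc) = 2.303*7.6×10^-6*0.143 = 2.5029004×10^-6
Rp = 0.004732 / 2.5029004×10^-6 = 1890.6 ohm*cm^2

1890.6 ohm*cm^2


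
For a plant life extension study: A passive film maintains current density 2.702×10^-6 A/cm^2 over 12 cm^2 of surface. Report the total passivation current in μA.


I = i_pass * A, then convert A → μA (×10^6)
I = 2.702×10^-6 * 12 * 10^6 = 32.42 μA

32.42 μA


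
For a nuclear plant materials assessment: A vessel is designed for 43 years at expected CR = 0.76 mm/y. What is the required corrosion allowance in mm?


Corrosion allowance = CR × design life
CA = 0.76 * 43 = 32.68 mm

32.68 mm


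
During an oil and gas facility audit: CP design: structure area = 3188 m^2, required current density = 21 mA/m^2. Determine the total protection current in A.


I = area * current density, then convert mA → A (÷1000)
I = 3188 * 21 / 1000 = 66.95 A

66.95 A


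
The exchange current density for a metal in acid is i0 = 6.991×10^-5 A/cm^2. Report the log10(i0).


i0 = 6.991×10^-5 A/cm^2
log10(i0) = -4.155

-4.155


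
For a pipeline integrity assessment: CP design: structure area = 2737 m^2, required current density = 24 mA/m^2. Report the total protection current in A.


I = area * current density, then convert mA → A (÷1000)
I = 2737 * 24 / 1000 = 65.69 A

65.69 A


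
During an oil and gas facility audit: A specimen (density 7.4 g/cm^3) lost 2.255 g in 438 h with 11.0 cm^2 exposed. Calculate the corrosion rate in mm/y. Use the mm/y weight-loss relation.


Apply the mm/y weight-loss relation: CR = 87600 * W / (D * A * T)
Numerator: 87600 * 2.255 = 197538.0
Denominator: 7.4 * 11.0 * 438 = 35653.2
CR = 197538.0 / 35653.2 = 5.540541 mm/y

5.540541 mm/y


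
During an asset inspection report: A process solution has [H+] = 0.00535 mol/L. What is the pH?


pH = −log10[H+]
pH = −log10(0.00535) = 2.27

2.27


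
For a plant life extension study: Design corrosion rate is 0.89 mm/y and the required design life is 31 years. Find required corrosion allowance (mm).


Corrosion allowance = CR × design life
CA = 0.89 * 31 = 27.59 mm

27.59 mm


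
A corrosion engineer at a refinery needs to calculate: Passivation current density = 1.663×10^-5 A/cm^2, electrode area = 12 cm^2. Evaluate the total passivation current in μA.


I = i_pass * A, then convert A → μA (×10^6)
I = 1.663×10^-5 * 12 * 10^6 = 199.56 μA

199.56 μA


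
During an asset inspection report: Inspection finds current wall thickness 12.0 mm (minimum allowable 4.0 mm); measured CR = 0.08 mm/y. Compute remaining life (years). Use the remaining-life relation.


Apply the remaining-life relation: RL = (t_current − t_min) / CR
RL = (12.0 − 4.0) / 0.08 = 8.0 / 0.08 = 100.0 years

100.0 years


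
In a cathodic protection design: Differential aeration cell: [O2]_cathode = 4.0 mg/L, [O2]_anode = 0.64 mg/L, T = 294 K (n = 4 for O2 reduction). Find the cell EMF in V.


Apply the Nernst concentration-cell relation: E = (RT/nF)*ln(C_cathode/C_anode)
RT/nF = 8.314*294/(4*96485) = 0.00633341 V
ln(4.0/0.64) = 1.83258
E = 0.00633341 * 1.83258 = 0.01161 V

0.01161 V


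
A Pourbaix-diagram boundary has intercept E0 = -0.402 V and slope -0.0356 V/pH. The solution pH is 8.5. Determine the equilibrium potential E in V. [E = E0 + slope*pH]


Apply the Pourbaix line equation: E = E0 + slope*pH
E = -0.402 + (-0.0356)*8.5 = -0.402 + (-0.3026) = -0.7046 V
Rounded to 4 decimal places: E = -0.7046 V

-0.7046 V


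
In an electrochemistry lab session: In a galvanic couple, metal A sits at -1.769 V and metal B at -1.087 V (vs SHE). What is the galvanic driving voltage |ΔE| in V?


Driving voltage is the absolute potential difference.
|ΔE| = |-1.769 − (-1.087)| = 0.682 V

0.682 V


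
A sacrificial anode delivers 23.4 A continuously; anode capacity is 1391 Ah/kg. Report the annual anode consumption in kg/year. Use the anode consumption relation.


Annual consumption = current * hours per year / capacity
Rate = 23.4 * 8760 / 1391 = 147.4 kg/year

147.4 kg/year


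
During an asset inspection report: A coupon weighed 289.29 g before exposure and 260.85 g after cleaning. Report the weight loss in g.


Weight loss = initial − final
WL = 289.29 − 260.85 = 28.44 g

28.44 g


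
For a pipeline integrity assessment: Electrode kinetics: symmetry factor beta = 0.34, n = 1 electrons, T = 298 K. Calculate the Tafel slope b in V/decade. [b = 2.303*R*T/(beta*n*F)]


Apply the Tafel slope relation: b = 2.303*R*T/(beta*n*F)
Numerator: 2.303 * 8.314 * 298 = 5705.85
Denominator: 0.34 * 1 * 96485 = 32804.9
b = 5705.85 / 32804.9 = 0.174 V/decade

0.174 V/decade


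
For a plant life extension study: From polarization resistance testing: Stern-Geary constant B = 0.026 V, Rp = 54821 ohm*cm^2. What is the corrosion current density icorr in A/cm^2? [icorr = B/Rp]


Apply the Stern-Geary relation: icorr = B / Rp
icorr = 0.026 / 54821 = 4.743×10^-7 A/cm^2

4.743×10^-7 A/cm^2


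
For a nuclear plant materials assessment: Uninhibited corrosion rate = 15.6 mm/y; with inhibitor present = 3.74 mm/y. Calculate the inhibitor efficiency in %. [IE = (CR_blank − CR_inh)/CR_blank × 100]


Apply the inhibitor-efficiency definition: IE = (CR_blank − CR_inh)/CR_blank × 100
IE = (15.6 − 3.74) / 15.6 × 100
IE = 11.86 / 15.6 × 100 = 76.0 %

76.0 %


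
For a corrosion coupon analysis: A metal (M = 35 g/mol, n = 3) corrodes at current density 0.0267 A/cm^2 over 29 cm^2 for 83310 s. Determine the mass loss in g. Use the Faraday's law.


Apply Faraday's law: m = i*A*t*M / (n*F)
Total charge passed Q = i*A*t = 0.0267*29*83310 = 64506.933 C
m = Q*M/(n*F) = 64506.933*35/(3*96485) = 7.8 g

7.8 g


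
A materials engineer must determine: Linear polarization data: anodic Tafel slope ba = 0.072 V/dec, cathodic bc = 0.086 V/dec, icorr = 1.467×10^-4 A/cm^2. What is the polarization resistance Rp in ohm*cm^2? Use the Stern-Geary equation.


Apply the Stern-Geary equation: Rp = ba*bc / (2.303*icorr*(ba+bc))
ba*bc = 0.072*0.086 = 0.006192
ba+bc = 0.158; 2.303*icorr*(ba+bc) = 2.303*1.467×10^-4*0.158 = 5.3380316×10^-5
Rp = 0.006192 / 5.3380316×10^-5 = 116.0 ohm*cm^2

116.0 ohm*cm^2


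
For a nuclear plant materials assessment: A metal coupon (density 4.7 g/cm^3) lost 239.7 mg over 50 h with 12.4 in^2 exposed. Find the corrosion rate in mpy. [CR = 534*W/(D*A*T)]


Apply the mpy weight-loss relation: CR = 534 * W / (D * A * T)
Numerator: 534 * 239.7 = 127999.8
Denominator: 4.7 * 12.4 * 50 = 2914.0
CR = 127999.8 / 2914.0 = 43.9258 mpy

43.9258 mpy


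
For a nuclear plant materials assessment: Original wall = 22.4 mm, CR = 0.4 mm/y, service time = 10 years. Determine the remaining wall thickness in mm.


Remaining wall = original − CR × time
t = 22.4 − 0.4*10 = 22.4 − 4.0 = 18.4 mm

18.4 mm


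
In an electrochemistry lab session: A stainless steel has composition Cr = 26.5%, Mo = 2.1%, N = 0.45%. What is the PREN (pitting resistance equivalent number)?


Apply the PREN formula: PREN = Cr + 3.3*Mo + 16*N
PREN = 26.5 + 3.3*2.1 + 16*0.45
PREN = 26.5 + 6.93 + 7.2 = 40.63

40.63


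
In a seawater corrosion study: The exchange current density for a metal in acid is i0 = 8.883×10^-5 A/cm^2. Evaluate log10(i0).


i0 = 8.883×10^-5 A/cm^2
log10(i0) = -4.051

-4.051


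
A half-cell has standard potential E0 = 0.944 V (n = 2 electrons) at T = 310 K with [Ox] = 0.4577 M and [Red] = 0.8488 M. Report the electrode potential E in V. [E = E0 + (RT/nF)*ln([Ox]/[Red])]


Apply the Nernst equation: E = E0 + (RT/nF)*ln([Ox]/[Red])
Step 1: RT/nF = 8.314*310/(2*96485) = 0.01335617 V
Step 2: [Ox]/[Red] = 0.4577/0.8488 = 0.539232
Step 3: ln(0.539232) = -0.617609
Step 4: correction = 0.01335617 * -0.617609 = -0.0082 V
E = 0.944 + -0.0082 = 0.9358 V

0.9358 V


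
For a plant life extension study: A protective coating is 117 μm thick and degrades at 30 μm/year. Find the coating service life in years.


Service life = thickness / degradation rate
Life = 117 / 30 = 3.9 years

3.9 years


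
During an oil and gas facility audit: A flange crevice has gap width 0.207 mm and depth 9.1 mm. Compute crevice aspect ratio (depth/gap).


Aspect ratio = depth / gap
Ratio = 9.1 / 0.207 = 44.0

44.0


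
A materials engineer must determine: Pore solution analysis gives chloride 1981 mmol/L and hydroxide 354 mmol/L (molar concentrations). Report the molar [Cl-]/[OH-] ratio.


Threshold parameter = [Cl-] / [OH-] (molar basis; both in mmol/L, so units cancel)
Ratio = 1981 / 354 = 5.6

5.6


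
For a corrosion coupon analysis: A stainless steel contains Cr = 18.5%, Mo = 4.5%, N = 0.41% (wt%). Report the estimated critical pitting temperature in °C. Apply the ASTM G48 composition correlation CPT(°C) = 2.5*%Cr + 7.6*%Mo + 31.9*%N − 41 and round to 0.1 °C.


Apply the ASTM G48 empirical CPT estimate: CPT(°C) = 2.5*%Cr + 7.6*%Mo + 31.9*%N − 41
2.5*18.5 = 46.25; 7.6*4.5 = 34.2; 31.9*0.41 = 13.079
CPT = 46.25 + 34.2 + 13.079 − 41 = 52.529 °C
Rounded to 0.1 °C: CPT ≈ 52.5 °C

52.5 °C


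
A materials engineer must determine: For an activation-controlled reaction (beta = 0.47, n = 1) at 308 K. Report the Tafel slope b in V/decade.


Apply the Tafel slope relation: b = 2.303*R*T/(beta*n*F)
Numerator: 2.303 * 8.314 * 308 = 5897.32
Denominator: 0.47 * 1 * 96485 = 45347.95
b = 5897.32 / 45347.95 = 0.13 V/decade

0.13 V/decade


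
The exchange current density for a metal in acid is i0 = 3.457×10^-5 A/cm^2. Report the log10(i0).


i0 = 3.457×10^-5 A/cm^2
log10(i0) = -4.461

-4.461


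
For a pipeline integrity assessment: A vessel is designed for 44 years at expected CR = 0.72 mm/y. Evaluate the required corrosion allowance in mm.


Corrosion allowance = CR × design life
CA = 0.72 * 44 = 31.68 mm

31.68 mm


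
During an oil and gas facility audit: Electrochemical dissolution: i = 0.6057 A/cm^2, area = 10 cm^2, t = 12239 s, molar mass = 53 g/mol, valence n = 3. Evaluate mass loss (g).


Apply Faraday's law: m = i*A*t*M / (n*F)
Total charge passed Q = i*A*t = 0.6057*10*12239 = 74131.623 C
m = Q*M/(n*F) = 74131.623*53/(3*96485) = 13.5737 g

13.5737 g


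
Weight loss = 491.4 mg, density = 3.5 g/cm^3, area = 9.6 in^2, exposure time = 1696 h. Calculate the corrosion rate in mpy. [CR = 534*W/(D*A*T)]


Apply the mpy weight-loss relation: CR = 534 * W / (D * A * T)
Numerator: 534 * 491.4 = 262407.6
Denominator: 3.5 * 9.6 * 1696 = 56985.6
CR = 262407.6 / 56985.6 = 4.60481 mpy

4.60481 mpy


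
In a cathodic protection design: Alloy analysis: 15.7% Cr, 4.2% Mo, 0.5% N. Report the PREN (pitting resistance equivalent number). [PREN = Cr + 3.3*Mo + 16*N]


Apply the PREN formula: PREN = Cr + 3.3*Mo + 16*N
PREN = 15.7 + 3.3*4.2 + 16*0.5
PREN = 15.7 + 13.86 + 8.0 = 37.56

37.56


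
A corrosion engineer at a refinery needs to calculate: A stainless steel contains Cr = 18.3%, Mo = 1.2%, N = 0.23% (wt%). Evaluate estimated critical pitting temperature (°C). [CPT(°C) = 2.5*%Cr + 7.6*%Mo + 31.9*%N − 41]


Apply the ASTM G48 empirical CPT estimate: CPT(°C) = 2.5*%Cr + 7.6*%Mo + 31.9*%N − 41
2.5*18.3 = 45.75; 7.6*1.2 = 9.12; 31.9*0.23 = 7.337
CPT = 45.75 + 9.12 + 7.337 − 41 = 21.207 °C
Rounded to 0.1 °C: CPT ≈ 21.2 °C

21.2 °C


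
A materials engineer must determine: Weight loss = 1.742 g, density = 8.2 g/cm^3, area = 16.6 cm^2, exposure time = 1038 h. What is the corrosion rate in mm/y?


Apply the mm/y weight-loss relation: CR = 87600 * W / (D * A * T)
Numerator: 87600 * 1.742 = 152599.2
Denominator: 8.2 * 16.6 * 1038 = 141292.56
CR = 152599.2 / 141292.56 = 1.080023 mm/y

1.080023 mm/y


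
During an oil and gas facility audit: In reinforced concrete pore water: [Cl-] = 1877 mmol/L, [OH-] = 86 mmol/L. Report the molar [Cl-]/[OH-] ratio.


Threshold parameter = [Cl-] / [OH-] (molar basis; both in mmol/L, so units cancel)
Ratio = 1877 / 86 = 21.83

21.83


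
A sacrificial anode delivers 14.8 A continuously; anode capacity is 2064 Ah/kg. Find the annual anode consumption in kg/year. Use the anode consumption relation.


Annual consumption = current * hours per year / capacity
Rate = 14.8 * 8760 / 2064 = 62.8 kg/year

62.8 kg/year


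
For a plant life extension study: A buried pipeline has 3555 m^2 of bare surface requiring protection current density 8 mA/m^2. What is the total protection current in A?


I = area * current density, then convert mA → A (÷1000)
I = 3555 * 8 / 1000 = 28.44 A

28.44 A


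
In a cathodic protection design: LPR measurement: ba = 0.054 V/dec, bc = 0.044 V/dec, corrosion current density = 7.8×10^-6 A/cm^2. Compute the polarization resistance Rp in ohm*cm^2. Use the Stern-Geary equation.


Apply the Stern-Geary equation: Rp = ba*bc / (2.303*icorr*(ba+bc))
ba*bc = 0.054*0.044 = 0.002376
ba+bc = 0.098; 2.303*icorr*(ba+bc) = 2.303*7.8×10^-6*0.098 = 1.7604132×10^-6
Rp = 0.002376 / 1.7604132×10^-6 = 1349.68 ohm*cm^2

1349.68 ohm*cm^2


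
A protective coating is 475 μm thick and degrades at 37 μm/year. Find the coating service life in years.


Service life = thickness / degradation rate
Life = 475 / 37 = 12.8 years

12.8 years


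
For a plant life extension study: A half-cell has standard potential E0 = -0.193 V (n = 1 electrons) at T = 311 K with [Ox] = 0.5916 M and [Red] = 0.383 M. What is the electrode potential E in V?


Apply the Nernst equation: E = E0 + (RT/nF)*ln([Ox]/[Red])
Step 1: RT/nF = 8.314*311/(1*96485) = 0.02679851 V
Step 2: [Ox]/[Red] = 0.5916/0.383 = 1.544648
Step 3: ln(1.544648) = 0.434796
Step 4: correction = 0.02679851 * 0.434796 = 0.0117 V
E = -0.193 + 0.0117 = -0.1813 V

-0.1813 V


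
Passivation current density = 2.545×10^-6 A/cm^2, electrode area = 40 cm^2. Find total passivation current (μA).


I = i_pass * A, then convert A → μA (×10^6)
I = 2.545×10^-6 * 40 * 10^6 = 101.8 μA

101.8 μA


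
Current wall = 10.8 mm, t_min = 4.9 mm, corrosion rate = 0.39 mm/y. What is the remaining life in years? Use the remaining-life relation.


Apply the remaining-life relation: RL = (t_current − t_min) / CR
RL = (10.8 − 4.9) / 0.39 = 5.9 / 0.39 = 15.1 years

15.1 years


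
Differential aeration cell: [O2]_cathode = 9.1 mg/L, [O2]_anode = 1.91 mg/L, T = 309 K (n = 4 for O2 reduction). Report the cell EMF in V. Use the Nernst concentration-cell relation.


Apply the Nernst concentration-cell relation: E = (RT/nF)*ln(C_cathode/C_anode)
RT/nF = 8.314*309/(4*96485) = 0.00665654 V
ln(9.1/1.91) = 1.56117
E = 0.00665654 * 1.56117 = 0.01039 V

0.01039 V


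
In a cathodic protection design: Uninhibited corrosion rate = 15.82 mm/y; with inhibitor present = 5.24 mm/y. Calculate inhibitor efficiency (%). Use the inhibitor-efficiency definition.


Apply the inhibitor-efficiency definition: IE = (CR_blank − CR_inh)/CR_blank × 100
IE = (15.82 − 5.24) / 15.82 × 100
IE = 10.58 / 15.82 × 100 = 66.9 %

66.9 %


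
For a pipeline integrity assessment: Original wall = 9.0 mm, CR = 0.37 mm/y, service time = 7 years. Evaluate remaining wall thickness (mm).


Remaining wall = original − CR × time
t = 9.0 − 0.37*7 = 9.0 − 2.59 = 6.41 mm

6.41 mm


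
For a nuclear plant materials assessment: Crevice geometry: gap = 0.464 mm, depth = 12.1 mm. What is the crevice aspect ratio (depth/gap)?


Aspect ratio = depth / gap
Ratio = 12.1 / 0.464 = 26.1

26.1


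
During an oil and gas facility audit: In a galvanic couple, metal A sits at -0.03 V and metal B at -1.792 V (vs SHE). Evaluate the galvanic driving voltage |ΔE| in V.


Driving voltage is the absolute potential difference.
|ΔE| = |-0.03 − (-1.792)| = 1.762 V

1.762 V


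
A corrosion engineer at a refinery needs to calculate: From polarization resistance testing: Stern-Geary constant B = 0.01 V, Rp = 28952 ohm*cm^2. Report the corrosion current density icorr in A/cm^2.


Apply the Stern-Geary relation: icorr = B / Rp
icorr = 0.01 / 28952 = 3.454×10^-7 A/cm^2

3.454×10^-7 A/cm^2


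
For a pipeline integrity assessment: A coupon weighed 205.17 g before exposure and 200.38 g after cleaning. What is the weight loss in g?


Weight loss = initial − final
WL = 205.17 − 200.38 = 4.79 g

4.79 g


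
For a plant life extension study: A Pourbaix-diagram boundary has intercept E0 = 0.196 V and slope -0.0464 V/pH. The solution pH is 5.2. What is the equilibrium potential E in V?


Apply the Pourbaix line equation: E = E0 + slope*pH
E = 0.196 + (-0.0464)*5.2 = 0.196 + (-0.24128) = -0.04528 V
Rounded to 4 decimal places: E = -0.0453 V

-0.0453 V


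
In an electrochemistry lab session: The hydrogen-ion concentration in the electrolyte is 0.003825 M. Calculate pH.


pH = −log10[H+]
pH = −log10(0.003825) = 2.42

2.42


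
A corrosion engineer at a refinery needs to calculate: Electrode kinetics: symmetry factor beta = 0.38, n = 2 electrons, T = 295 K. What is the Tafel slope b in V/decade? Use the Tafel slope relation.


Apply the Tafel slope relation: b = 2.303*R*T/(beta*n*F)
Numerator: 2.303 * 8.314 * 295 = 5648.41
Denominator: 0.38 * 2 * 96485 = 73328.6
b = 5648.41 / 73328.6 = 0.077 V/decade

0.077 V/decade


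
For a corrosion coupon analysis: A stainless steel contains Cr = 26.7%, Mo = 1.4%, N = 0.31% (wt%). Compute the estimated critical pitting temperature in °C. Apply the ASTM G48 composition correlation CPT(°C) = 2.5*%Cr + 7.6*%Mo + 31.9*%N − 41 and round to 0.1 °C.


Apply the ASTM G48 empirical CPT estimate: CPT(°C) = 2.5*%Cr + 7.6*%Mo + 31.9*%N − 41
2.5*26.7 = 66.75; 7.6*1.4 = 10.64; 31.9*0.31 = 9.889
CPT = 66.75 + 10.64 + 9.889 − 41 = 46.279 °C
Rounded to 0.1 °C: CPT ≈ 46.3 °C

46.3 °C


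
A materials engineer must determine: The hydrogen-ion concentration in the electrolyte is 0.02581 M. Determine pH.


pH = −log10[H+]
pH = −log10(0.02581) = 1.59

1.59


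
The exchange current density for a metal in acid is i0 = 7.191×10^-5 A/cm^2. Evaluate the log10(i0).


i0 = 7.191×10^-5 A/cm^2
log10(i0) = -4.143

-4.143


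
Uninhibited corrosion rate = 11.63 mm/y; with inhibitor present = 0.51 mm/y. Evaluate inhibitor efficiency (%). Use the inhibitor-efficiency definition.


Apply the inhibitor-efficiency definition: IE = (CR_blank − CR_inh)/CR_blank × 100
IE = (11.63 − 0.51) / 11.63 × 100
IE = 11.12 / 11.63 × 100 = 95.6 %

95.6 %


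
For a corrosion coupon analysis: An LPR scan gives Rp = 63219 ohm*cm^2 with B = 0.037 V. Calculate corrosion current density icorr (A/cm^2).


Apply the Stern-Geary relation: icorr = B / Rp
icorr = 0.037 / 63219 = 5.853×10^-7 A/cm^2

5.853×10^-7 A/cm^2
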